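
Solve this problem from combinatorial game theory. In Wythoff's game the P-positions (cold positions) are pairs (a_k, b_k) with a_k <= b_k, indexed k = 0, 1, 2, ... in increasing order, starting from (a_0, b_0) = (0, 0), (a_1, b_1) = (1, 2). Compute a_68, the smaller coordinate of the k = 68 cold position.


By Wythoff's theorem, a_k = floor(k * phi) and b_k = floor(k * phi^2) = a_k + k, where phi = (1 + sqrt(5))/2 is the golden ratio.
phi = (1 + sqrt(5))/2 = 1.618034
k = 68
k * phi = 68 * 1.618034 = 110.026311
a_68 = floor(k * phi) = 110

110


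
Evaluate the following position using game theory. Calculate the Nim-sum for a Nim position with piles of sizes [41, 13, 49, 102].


We need the XOR (exclusive or) of all pile sizes.
After XOR-ing pile 1 (size 41): 0 XOR 41 = 41
After XOR-ing pile 2 (size 13): 41 XOR 13 = 36
After XOR-ing pile 3 (size 49): 36 XOR 49 = 21
After XOR-ing pile 4 (size 102): 21 XOR 102 = 115
The Nim-value of this position is 115.

115


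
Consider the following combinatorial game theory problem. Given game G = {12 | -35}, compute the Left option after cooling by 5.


Original game: {12 | -35} (a switch {a | b} with a > b).
Cooling by t (for t below the temperature (a - b)/2 = 47/2) taxes each move by t: {a | b} cooled by t is {a - t | b + t}.
Cooling amount: t = 5
Cooled Left option: 12 - 5 = 7
Cooled Right option: -35 + 5 = -30
Cooled game: {7 | -30}
Left option = 7

7


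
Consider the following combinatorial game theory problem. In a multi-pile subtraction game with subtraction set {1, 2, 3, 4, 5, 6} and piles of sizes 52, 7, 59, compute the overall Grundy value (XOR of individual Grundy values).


Subtraction set: {1, 2, 3, 4, 5, 6}
For this subtraction set, G(n) = n mod 7 (period = max + 1 = 7).
Pile 1 (size 52): G(52) = 52 mod 7 = 3
Pile 2 (size 7): G(7) = 7 mod 7 = 0
Pile 3 (size 59): G(59) = 59 mod 7 = 3
Total Grundy value = XOR of all: 3 XOR 0 XOR 3 = 0

0


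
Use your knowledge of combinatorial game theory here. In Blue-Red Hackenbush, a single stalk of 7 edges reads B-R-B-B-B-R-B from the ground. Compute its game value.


Edges (from ground): B-R-B-B-B-R-B
By Berlekamp's sign-expansion rule, a Blue-Red Hackenbush stalk has the value of the surreal number whose sign sequence is the edge sequence with B -> + and R -> -.
Sign sequence: +-+++-+
Trace the sign expansion in the surreal number tree, starting from 0:
Edge 1: B (sign +) -> bounds (0, +inf), value = 1
Edge 2: R (sign -) -> bounds (0, 1), value = 1/2
Edge 3: B (sign +) -> bounds (1/2, 1), value = 3/4
Edge 4: B (sign +) -> bounds (3/4, 1), value = 7/8
Edge 5: B (sign +) -> bounds (7/8, 1), value = 15/16
Edge 6: R (sign -) -> bounds (7/8, 15/16), value = 29/32
Edge 7: B (sign +) -> bounds (29/32, 15/16), value = 59/64
Game value = 59/64

59/64


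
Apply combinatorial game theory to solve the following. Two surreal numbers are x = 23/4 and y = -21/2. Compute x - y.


x = 23/4, y = -21/2
Converting to common denominator: 4
x = 23/4, y = -42/4
x - y = 23/4 - -21/2 = 65/4

65/4


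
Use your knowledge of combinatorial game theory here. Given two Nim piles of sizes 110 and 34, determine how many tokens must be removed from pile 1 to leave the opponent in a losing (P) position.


Piles: 110 and 34
Current XOR: 110 XOR 34 = 76 (non-zero, so this is an N-position).
To make the XOR zero, we need to find a move that balances the piles.
For pile 1 (size 110): target = 110 XOR 76 = 34
We reduce pile 1 from 110 to 34.
Tokens removed: 110 - 34 = 76
Verification: 34 XOR 34 = 0

76


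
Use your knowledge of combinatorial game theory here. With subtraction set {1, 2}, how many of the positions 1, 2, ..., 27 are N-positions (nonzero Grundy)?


Subtraction set S = {1, 2}, so G(n) = n mod 3.
G(n) = 0 when n is a multiple of 3.
Multiples of 3 in [1, 27]: 9
N-positions (nonzero Grundy) = 27 - 9 = 18

18


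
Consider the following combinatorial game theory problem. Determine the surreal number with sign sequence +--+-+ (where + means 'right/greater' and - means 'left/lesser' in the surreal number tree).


Sign expansion: +--+-+
Rule: track bounds (lo, hi), initially (-inf, +inf). On '+', the current value becomes lo and we move to the simplest number in (value, hi): value + 1 if hi = +inf, otherwise the midpoint (value + hi)/2. On '-', the current value becomes hi and we move to value - 1 if lo = -inf, otherwise the midpoint (lo + value)/2.
Start at 0.
Step 1: sign = +, move right. Bounds: (0, +inf). Value = 1
Step 2: sign = -, move left. Bounds: (0, 1). Value = 1/2
Step 3: sign = -, move left. Bounds: (0, 1/2). Value = 1/4
Step 4: sign = +, move right. Bounds: (1/4, 1/2). Value = 3/8
Step 5: sign = -, move left. Bounds: (1/4, 3/8). Value = 5/16
Step 6: sign = +, move right. Bounds: (5/16, 3/8). Value = 11/32
The surreal number with sign expansion +--+-+ is 11/32.

11/32


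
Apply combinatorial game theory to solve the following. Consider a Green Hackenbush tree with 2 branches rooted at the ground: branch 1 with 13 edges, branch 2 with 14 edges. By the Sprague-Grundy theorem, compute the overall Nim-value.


The tree has 2 branches from the ground vertex.
In Green Hackenbush, the Nim-value of a simple path of length k is k.
Branch 1: length 13, Nim-value = 13
Branch 2: length 14, Nim-value = 14
Total Nim-value = XOR of all branch values:
0 XOR 13 = 13
13 XOR 14 = 3
Nim-value of the tree = 3

3


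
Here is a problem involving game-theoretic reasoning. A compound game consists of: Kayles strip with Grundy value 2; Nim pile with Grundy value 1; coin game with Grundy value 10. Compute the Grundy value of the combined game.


By the Sprague-Grundy theorem, the Grundy value of a sum of games is the XOR of individual Grundy values.
Kayles strip: Grundy value = 2. Running XOR: 0 XOR 2 = 2
Nim pile: Grundy value = 1. Running XOR: 2 XOR 1 = 3
coin game: Grundy value = 10. Running XOR: 3 XOR 10 = 9
The combined Grundy value is 9.

9


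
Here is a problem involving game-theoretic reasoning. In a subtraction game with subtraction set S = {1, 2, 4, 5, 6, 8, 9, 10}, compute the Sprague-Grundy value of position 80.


The subtraction set is S = {1, 2, 4, 5, 6, 8, 9, 10}.
G(k) = mex{ G(k - s) : s in S, s <= k }. We compute iteratively: G(0) = 0.
G(1) = mex({0}) = 1
G(2) = mex({0, 1}) = 2
G(3) = mex({1, 2}) = 0
G(4) = mex({0, 2}) = 1
G(5) = mex({0, 1}) = 2
G(6) = mex({0, 1, 2}) = 3
G(7) = mex({0, 1, 2, 3}) = 4
G(8) = mex({0, 1, 2, 3, 4}) = 5
G(9) = mex({0, 1, 2, 4, 5}) = 3
G(10) = mex({0, 1, 2, 3, 5}) = 4
G(11) = mex({0, 1, 2, 3, 4}) = 5
G(12) = mex({0, 1, 2, 3, 4, 5}) = 6
G(13) = mex({0, 1, 2, 3, 4, 5, 6}) = 7
G(14) = mex({1, 2, 3, 4, 5, 6, 7}) = 0
G(15) = mex({0, 2, 3, 4, 5, 7}) = 1
G(16) = mex({0, 1, 3, 4, 5, 6}) = 2
G(17) = mex({1, 2, 3, 4, 5, 6, 7}) = 0
G(18) = mex({0, 2, 3, 4, 5, 6, 7}) = 1
G(19) = mex({0, 1, 3, 4, 5, 7}) = 2
G(20) = mex({0, 1, 2, 4, 5, 6}) = 3
G(21) = mex({0, 1, 2, 3, 5, 6, 7}) = 4
G(22) = mex({0, 1, 2, 3, 4, 6, 7}) = 5
G(23) = mex({0, 1, 2, 4, 5, 7}) = 3
Observe that G(14)..G(23) = 0, 1, 2, 0, 1, 2, 3, 4, 5, 3 repeats G(0)..G(9) = 0, 1, 2, 0, 1, 2, 3, 4, 5, 3.
For k >= max(S) = 10, G(k) is determined by the previous 10 values G(k-10)..G(k-1); a window of 10 consecutive values has recurred shifted by 14, so by induction G(k + 14) = G(k) for all k >= 0: the sequence is periodic from the start with period 14.
One period: G(0..13) = 0, 1, 2, 0, 1, 2, 3, 4, 5, 3, 4, 5, 6, 7.
80 mod 14 = 10, so G(80) = G(10) = 4.

4


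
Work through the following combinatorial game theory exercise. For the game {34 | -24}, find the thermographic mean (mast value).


Game = {34 | -24}, a switch {a | b} with numbers a > b.
Its thermograph has left wall a - t and right wall b + t, which meet at t = (a - b)/2, where both equal (a + b)/2. So the mast (mean value) is at (a + b)/2.
Mean = (34 + (-24))/2 = 10/2 = 5

5


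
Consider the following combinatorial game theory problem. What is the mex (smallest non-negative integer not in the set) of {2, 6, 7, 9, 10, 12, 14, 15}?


Set = {2, 6, 7, 9, 10, 12, 14, 15}
0 is NOT in the set. This is the mex.
mex = 0

0


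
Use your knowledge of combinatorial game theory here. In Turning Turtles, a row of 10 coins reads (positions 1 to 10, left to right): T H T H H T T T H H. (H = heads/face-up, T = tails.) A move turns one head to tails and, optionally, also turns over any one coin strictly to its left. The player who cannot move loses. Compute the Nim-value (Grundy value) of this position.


Coins: T H T H H T T T H H
Key fact: a single head at position k behaves exactly like a Nim heap of size k (turning it to T and optionally flipping a coin at j < k corresponds to moving the heap from k to j, or to 0), and heads combine as a disjunctive sum (two heads at the same place would cancel, matching j XOR j = 0). So the Nim-value is the XOR of the 1-indexed positions of the heads.
Face-up positions (1-indexed): [2, 4, 5, 9, 10]
XOR 0 with 2: 0 XOR 2 = 2
XOR 2 with 4: 2 XOR 4 = 6
XOR 6 with 5: 6 XOR 5 = 3
XOR 3 with 9: 3 XOR 9 = 10
XOR 10 with 10: 10 XOR 10 = 0
Nim-value = 0

0


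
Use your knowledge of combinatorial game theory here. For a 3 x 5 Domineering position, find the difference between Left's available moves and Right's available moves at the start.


Board is 3 x 5 (rows x cols).
Left (vertical) placements: (rows-1) * cols = 2 * 5 = 10
Right (horizontal) placements: rows * (cols-1) = 3 * 4 = 12
Advantage = Left - Right = 10 - 12 = -2

-2


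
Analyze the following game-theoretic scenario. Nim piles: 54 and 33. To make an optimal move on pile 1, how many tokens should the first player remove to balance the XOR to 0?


Piles: 54 and 33
Current XOR: 54 XOR 33 = 23 (non-zero, so this is an N-position).
To make the XOR zero, we need to find a move that balances the piles.
For pile 1 (size 54): target = 54 XOR 23 = 33
We reduce pile 1 from 54 to 33.
Tokens removed: 54 - 33 = 21
Verification: 33 XOR 33 = 0

21


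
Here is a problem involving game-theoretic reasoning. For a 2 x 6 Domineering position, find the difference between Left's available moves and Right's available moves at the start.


Board is 2 x 6 (rows x cols).
Left (vertical) placements: (rows-1) * cols = 1 * 6 = 6
Right (horizontal) placements: rows * (cols-1) = 2 * 5 = 10
Advantage = Left - Right = 6 - 10 = -4

-4


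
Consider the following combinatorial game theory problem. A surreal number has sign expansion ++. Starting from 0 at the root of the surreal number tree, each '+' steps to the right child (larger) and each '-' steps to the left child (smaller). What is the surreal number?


Sign expansion: ++
Rule: track bounds (lo, hi), initially (-inf, +inf). On '+', the current value becomes lo and we move to the simplest number in (value, hi): value + 1 if hi = +inf, otherwise the midpoint (value + hi)/2. On '-', the current value becomes hi and we move to value - 1 if lo = -inf, otherwise the midpoint (lo + value)/2.
Start at 0.
Step 1: sign = +, move right. Bounds: (0, +inf). Value = 1
Step 2: sign = +, move right. Bounds: (1, +inf). Value = 2
The surreal number with sign expansion ++ is 2.

2


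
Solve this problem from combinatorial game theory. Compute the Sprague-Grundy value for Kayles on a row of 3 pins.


Kayles: a move removes 1 or 2 adjacent pins from a contiguous row.
Removing pins from a row of k leaves two independent rows (a, b) with a + b = k - 1 (one pin) or a + b = k - 2 (two pins); an end removal gives a = 0.
By Sprague-Grundy, G(k) = mex{ G(a) XOR G(b) } over all these splits. G(0) = 0.
G(1): splits (0,0):0^0=0 -> mex({0}) = 1
G(2): splits (0,1):0^1=1 (0,0):0^0=0 -> mex({0, 1}) = 2
G(3): splits (0,2):0^2=2 (1,1):1^1=0 (0,1):0^1=1 -> mex({0, 1, 2}) = 3
Therefore G(3) = 3.

3


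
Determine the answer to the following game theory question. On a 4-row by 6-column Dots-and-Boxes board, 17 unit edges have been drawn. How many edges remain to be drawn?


Grid: 4 x 6 boxes, i.e. 5 rows and 7 columns of dots.
Horizontal edges: (rows + 1) * cols = 5 * 6 = 30
Vertical edges: rows * (cols + 1) = 4 * 7 = 28
Total edges: 30 + 28 = 58
Edges drawn: 17
Remaining: 58 - 17 = 41

41


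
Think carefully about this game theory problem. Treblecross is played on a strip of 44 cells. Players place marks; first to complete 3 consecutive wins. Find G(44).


Treblecross: place X on empty cells; 3-in-a-row wins.
Playing within two cells of an existing X lets the opponent win at once, so sensible play treats the cells i-2..i+2 around each X as dead. The player left with no safe cell loses, so this is a normal-play take-away game on strips of safe cells.
Placing X at cell i (0-indexed) of a strip of k safe cells leaves independent strips of sizes max(0, i-2) and max(0, k-i-3). Hence G(k) = mex{ G(max(0,i-2)) XOR G(max(0,k-i-3)) : 0 <= i < k }, with G(0) = 0.
G(1): splits (0,0):0^0=0 -> mex({0}) = 1
G(2): splits (0,0):0^0=0 -> mex({0}) = 1
G(3): splits (0,0):0^0=0 -> mex({0}) = 1
G(4): splits (0,1):0^1=1 (0,0):0^0=0 -> mex({0, 1}) = 2
G(5): splits (0,2):0^1=1 (0,1):0^1=1 (0,0):0^0=0 -> mex({0, 1}) = 2
G(6) = mex({1}) = 0
G(7) = mex({0, 1, 2}) = 3
G(8) = mex({0, 1, 2}) = 3
G(9) = mex({0, 2}) = 1
G(10) = mex({0, 2, 3}) = 1
G(11) = mex({0, 3}) = 1
G(12) = mex({1, 3}) = 0
G(13) = mex({0, 1, 2, 3}) = 4
G(14) = mex({0, 1, 2}) = 3
G(15) = mex({0, 1, 2}) = 3
G(16) = mex({0, 1, 2, 4}) = 3
G(17) = mex({0, 1, 3, 4}) = 2
G(18) = mex({0, 1, 3, 4}) = 2
G(19) = mex({0, 1, 3, 5}) = 2
G(20) = mex({0, 1, 2, 3, 5}) = 4
G(21) = mex({0, 1, 2, 3, 5}) = 4
G(22) = mex({1, 2, 6}) = 0
G(23) = mex({0, 1, 2, 3, 4, 6}) = 5
G(24) = mex({0, 1, 2, 3, 4}) = 5
G(25) = mex({0, 1, 3, 4, 7}) = 2
G(26) = mex({0, 1, 3, 4, 5, 7}) = 2
G(27) = mex({0, 1, 3, 5}) = 2
G(28) = mex({0, 1, 2, 5}) = 3
G(29) = mex({0, 1, 2, 4, 5, 6}) = 3
G(30) = mex({1, 2, 4, 6}) = 0
G(31) = mex({0, 1, 2, 3, 4, 6}) = 5
G(32) = mex({1, 2, 3, 4, 7}) = 0
G(33) = mex({0, 3, 7}) = 1
G(34) = mex({0, 2, 3, 5, 7}) = 1
G(35) = mex({0, 2, 3, 5, 6}) = 1
G(36) = mex({0, 1, 2, 5, 6}) = 3
G(37) = mex({0, 1, 2, 4, 5, 6}) = 3
G(38) = mex({0, 1, 2, 4}) = 3
G(39) = mex({0, 1, 2, 3, 4, 7}) = 5
G(40) = mex({0, 1, 2, 3, 4, 5, 7}) = 6
G(41) = mex({0, 1, 2, 3, 5, 7}) = 4
G(42) = mex({0, 1, 2, 3, 5, 6, 7}) = 4
G(43) = mex({0, 2, 3, 5, 6}) = 1
G(44) = mex({1, 2, 3, 4, 5, 6}) = 0
Therefore G(44) = 0.

0


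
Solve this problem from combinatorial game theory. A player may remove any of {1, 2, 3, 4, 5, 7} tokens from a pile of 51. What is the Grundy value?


The subtraction set is S = {1, 2, 3, 4, 5, 7}.
G(k) = mex{ G(k - s) : s in S, s <= k }. We compute iteratively: G(0) = 0.
G(1) = mex({0}) = 1
G(2) = mex({0, 1}) = 2
G(3) = mex({0, 1, 2}) = 3
G(4) = mex({0, 1, 2, 3}) = 4
G(5) = mex({0, 1, 2, 3, 4}) = 5
G(6) = mex({1, 2, 3, 4, 5}) = 0
G(7) = mex({0, 2, 3, 4, 5}) = 1
G(8) = mex({0, 1, 3, 4, 5}) = 2
G(9) = mex({0, 1, 2, 4, 5}) = 3
G(10) = mex({0, 1, 2, 3, 5}) = 4
G(11) = mex({0, 1, 2, 3, 4}) = 5
G(12) = mex({1, 2, 3, 4, 5}) = 0
Observe that G(6)..G(12) = 0, 1, 2, 3, 4, 5, 0 repeats G(0)..G(6) = 0, 1, 2, 3, 4, 5, 0.
For k >= max(S) = 7, G(k) is determined by the previous 7 values G(k-7)..G(k-1); a window of 7 consecutive values has recurred shifted by 6, so by induction G(k + 6) = G(k) for all k >= 0: the sequence is periodic from the start with period 6.
One period: G(0..5) = 0, 1, 2, 3, 4, 5.
51 mod 6 = 3, so G(51) = G(3) = 3.

3


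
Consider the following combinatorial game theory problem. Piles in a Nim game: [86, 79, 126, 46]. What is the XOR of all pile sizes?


We need the XOR (exclusive or) of all pile sizes.
After XOR-ing pile 1 (size 86): 0 XOR 86 = 86
After XOR-ing pile 2 (size 79): 86 XOR 79 = 25
After XOR-ing pile 3 (size 126): 25 XOR 126 = 103
After XOR-ing pile 4 (size 46): 103 XOR 46 = 73
The Nim-value of this position is 73.

73


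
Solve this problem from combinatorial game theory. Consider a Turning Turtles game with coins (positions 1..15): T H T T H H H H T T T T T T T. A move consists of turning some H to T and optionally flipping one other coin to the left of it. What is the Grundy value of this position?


Coins: T H T T H H H H T T T T T T T
Key fact: a single head at position k behaves exactly like a Nim heap of size k (turning it to T and optionally flipping a coin at j < k corresponds to moving the heap from k to j, or to 0), and heads combine as a disjunctive sum (two heads at the same place would cancel, matching j XOR j = 0). So the Nim-value is the XOR of the 1-indexed positions of the heads.
Face-up positions (1-indexed): [2, 5, 6, 7, 8]
XOR 0 with 2: 0 XOR 2 = 2
XOR 2 with 5: 2 XOR 5 = 7
XOR 7 with 6: 7 XOR 6 = 1
XOR 1 with 7: 1 XOR 7 = 6
XOR 6 with 8: 6 XOR 8 = 14
Nim-value = 14

14


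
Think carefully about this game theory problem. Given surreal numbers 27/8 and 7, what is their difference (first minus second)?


x = 27/8, y = 7
Converting to common denominator: 8
x = 27/8, y = 56/8
x - y = 27/8 - 7 = -29/8

-29/8


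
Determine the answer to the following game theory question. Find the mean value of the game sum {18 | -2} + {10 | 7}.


G1 = {18 | -2}, G2 = {10 | 7}
Each is a switch {a | b} with numbers a > b; its mean value is (a + b)/2, and mean value is additive over game sums: m(G1 + G2) = m(G1) + m(G2).
Mean of G1 = (18 + (-2))/2 = 16/2 = 8
Mean of G2 = (10 + (7))/2 = 17/2 = 17/2
Mean of G1 + G2 = 8 + 17/2 = 33/2

33/2


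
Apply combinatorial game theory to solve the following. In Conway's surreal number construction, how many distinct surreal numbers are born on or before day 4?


Day 0: {|} = 0 is born. Count = 1.
Day n: the number of surreal numbers born by day n is 2^(n+1) - 1.
By day 0: 2^1 - 1 = 1
By day 1: 2^2 - 1 = 3
By day 2: 2^3 - 1 = 7
By day 3: 2^4 - 1 = 15
By day 4: 2^5 - 1 = 31
By day 4: 31 surreal numbers.

31


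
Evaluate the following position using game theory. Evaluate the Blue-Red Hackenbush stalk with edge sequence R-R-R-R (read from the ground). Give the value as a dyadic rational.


Edges (from ground): R-R-R-R
By Berlekamp's sign-expansion rule, a Blue-Red Hackenbush stalk has the value of the surreal number whose sign sequence is the edge sequence with B -> + and R -> -.
Sign sequence: ----
Trace the sign expansion in the surreal number tree, starting from 0:
Edge 1: R (sign -) -> bounds (-inf, 0), value = -1
Edge 2: R (sign -) -> bounds (-inf, -1), value = -2
Edge 3: R (sign -) -> bounds (-inf, -2), value = -3
Edge 4: R (sign -) -> bounds (-inf, -3), value = -4
Game value = -4

-4


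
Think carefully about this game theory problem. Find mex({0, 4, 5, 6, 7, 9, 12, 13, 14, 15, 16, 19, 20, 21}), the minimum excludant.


Set = {0, 4, 5, 6, 7, 9, 12, 13, 14, 15, 16, 19, 20, 21}
0 is in the set.
1 is NOT in the set. This is the mex.
mex = 1

1


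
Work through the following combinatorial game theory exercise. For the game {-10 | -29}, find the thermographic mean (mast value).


Game = {-10 | -29}, a switch {a | b} with numbers a > b.
Its thermograph has left wall a - t and right wall b + t, which meet at t = (a - b)/2, where both equal (a + b)/2. So the mast (mean value) is at (a + b)/2.
Mean = (-10 + (-29))/2 = -39/2 = -39/2

-39/2


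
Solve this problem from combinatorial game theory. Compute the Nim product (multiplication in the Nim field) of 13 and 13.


Nim multiplication is bilinear over XOR: (u XOR v) * w = (u*w) XOR (v*w).
So we split each operand into its bit components and XOR the pairwise Nim products.
13 = 1 + 4 + 8 (as XOR of powers of 2).
13 = 1 + 4 + 8 (as XOR of powers of 2).
Using the standard Nim-product table on single bits:
  2*2 = 3,   2*4 = 8,   2*8 = 12,
  4*4 = 6,   4*8 = 11,  8*8 = 13,
and  1*x = x (identity), k*l = l*k (commutative).
Pairwise Nim products:
  1 * 1 = 1
  1 * 4 = 4
  1 * 8 = 8
  4 * 1 = 4
  4 * 4 = 6
  4 * 8 = 11
  8 * 1 = 8
  8 * 4 = 11
  8 * 8 = 13
XOR them: 1 XOR 4 XOR 8 XOR 4 XOR 6 XOR 11 XOR 8 XOR 11 XOR 13 = 10.
Result: 13 * 13 = 10 (in Nim).

10


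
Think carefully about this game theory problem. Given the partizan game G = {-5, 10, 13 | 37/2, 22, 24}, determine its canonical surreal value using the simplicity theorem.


Left options: {-5, 10, 13}, max = 13
Right options: {37/2, 22, 24}, min = 37/2
All options are numbers and max(Left) < min(Right), so by the simplicity theorem the value is the simplest (earliest-born) number strictly between 13 and 37/2.
Integers 14 through 18 all lie strictly between 13 and 37/2.
Among integers, the simplest (lowest birthday = smallest |n|; 0 is born on day 0, +-n on day n) is 14.
No non-integer in the interval can be simpler: if x is a non-integer in the interval, then floor(x) or ceil(x) also lies in the interval (the interval contains an integer), and both are proper prefixes of x's sign expansion, i.e. born earlier. So the game value is 14.
Game value = 14

14


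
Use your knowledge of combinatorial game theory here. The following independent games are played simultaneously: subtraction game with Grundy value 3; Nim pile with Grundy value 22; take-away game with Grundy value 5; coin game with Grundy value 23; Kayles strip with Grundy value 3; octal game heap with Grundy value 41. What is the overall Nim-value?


By the Sprague-Grundy theorem, the Grundy value of a sum of games is the XOR of individual Grundy values.
subtraction game: Grundy value = 3. Running XOR: 0 XOR 3 = 3
Nim pile: Grundy value = 22. Running XOR: 3 XOR 22 = 21
take-away game: Grundy value = 5. Running XOR: 21 XOR 5 = 16
coin game: Grundy value = 23. Running XOR: 16 XOR 23 = 7
Kayles strip: Grundy value = 3. Running XOR: 7 XOR 3 = 4
octal game heap: Grundy value = 41. Running XOR: 4 XOR 41 = 45
The combined Grundy value is 45.

45


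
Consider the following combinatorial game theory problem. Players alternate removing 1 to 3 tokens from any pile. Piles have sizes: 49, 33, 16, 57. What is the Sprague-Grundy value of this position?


Subtraction set: {1, 2, 3}
For this subtraction set, G(n) = n mod 4 (period = max + 1 = 4).
Pile 1 (size 49): G(49) = 49 mod 4 = 1
Pile 2 (size 33): G(33) = 33 mod 4 = 1
Pile 3 (size 16): G(16) = 16 mod 4 = 0
Pile 4 (size 57): G(57) = 57 mod 4 = 1
Total Grundy value = XOR of all: 1 XOR 1 XOR 0 XOR 1 = 1

1


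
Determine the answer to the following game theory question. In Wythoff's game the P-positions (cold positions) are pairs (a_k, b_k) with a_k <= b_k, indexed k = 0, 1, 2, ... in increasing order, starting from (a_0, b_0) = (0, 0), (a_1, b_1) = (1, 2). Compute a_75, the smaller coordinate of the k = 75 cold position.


By Wythoff's theorem, a_k = floor(k * phi) and b_k = floor(k * phi^2) = a_k + k, where phi = (1 + sqrt(5))/2 is the golden ratio.
phi = (1 + sqrt(5))/2 = 1.618034
k = 75
k * phi = 75 * 1.618034 = 121.352549
a_75 = floor(k * phi) = 121

121


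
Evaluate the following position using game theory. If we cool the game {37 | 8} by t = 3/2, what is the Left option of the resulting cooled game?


Original game: {37 | 8} (a switch {a | b} with a > b).
Cooling by t (for t below the temperature (a - b)/2 = 29/2) taxes each move by t: {a | b} cooled by t is {a - t | b + t}.
Cooling amount: t = 3/2
Cooled Left option: 37 - 3/2 = 71/2
Cooled Right option: 8 + 3/2 = 19/2
Cooled game: {71/2 | 19/2}
Left option = 71/2

71/2


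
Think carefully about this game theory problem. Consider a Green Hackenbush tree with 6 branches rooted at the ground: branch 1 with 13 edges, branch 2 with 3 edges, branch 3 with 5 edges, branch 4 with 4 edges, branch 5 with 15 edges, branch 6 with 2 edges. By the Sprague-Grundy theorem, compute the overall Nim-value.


The tree has 6 branches from the ground vertex.
In Green Hackenbush, the Nim-value of a simple path of length k is k.
Branch 1: length 13, Nim-value = 13
Branch 2: length 3, Nim-value = 3
Branch 3: length 5, Nim-value = 5
Branch 4: length 4, Nim-value = 4
Branch 5: length 15, Nim-value = 15
Branch 6: length 2, Nim-value = 2
Total Nim-value = XOR of all branch values:
0 XOR 13 = 13
13 XOR 3 = 14
14 XOR 5 = 11
11 XOR 4 = 15
15 XOR 15 = 0
0 XOR 2 = 2
Nim-value of the tree = 2

2


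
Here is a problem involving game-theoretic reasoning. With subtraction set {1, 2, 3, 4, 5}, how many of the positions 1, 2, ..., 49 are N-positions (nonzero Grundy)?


Subtraction set S = {1, 2, 3, 4, 5}, so G(n) = n mod 6.
G(n) = 0 when n is a multiple of 6.
Multiples of 6 in [1, 49]: 8
N-positions (nonzero Grundy) = 49 - 8 = 41

41


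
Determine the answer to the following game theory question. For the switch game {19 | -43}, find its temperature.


The game is {19 | -43}, a switch {a | b} with numbers a > b.
Cooling {a | b} by t gives {a - t | b + t}, which stops being hot when a - t = b + t, i.e. at t = (a - b)/2. So the temperature of a switch is (a - b)/2.
Temperature = (Left option - Right option) / 2
= (19 - (-43)) / 2
= 62 / 2
= 31

31


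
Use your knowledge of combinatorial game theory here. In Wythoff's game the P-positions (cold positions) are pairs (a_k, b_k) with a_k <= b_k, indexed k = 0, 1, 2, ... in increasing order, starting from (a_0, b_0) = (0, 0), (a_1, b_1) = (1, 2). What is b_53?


By Wythoff's theorem, a_k = floor(k * phi) and b_k = floor(k * phi^2) = a_k + k, where phi = (1 + sqrt(5))/2 is the golden ratio.
phi = (1 + sqrt(5))/2 = 1.618034
phi^2 = phi + 1 = 2.618034
k = 53
k * phi^2 = 53 * 2.618034 = 138.755801
b_53 = floor(k * phi^2) = 138 (check: a_53 + k = 85 + 53 = 138)

138


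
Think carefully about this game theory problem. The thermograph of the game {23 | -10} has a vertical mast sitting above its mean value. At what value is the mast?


Game = {23 | -10}, a switch {a | b} with numbers a > b.
Its thermograph has left wall a - t and right wall b + t, which meet at t = (a - b)/2, where both equal (a + b)/2. So the mast (mean value) is at (a + b)/2.
Mean = (23 + (-10))/2 = 13/2 = 13/2

13/2


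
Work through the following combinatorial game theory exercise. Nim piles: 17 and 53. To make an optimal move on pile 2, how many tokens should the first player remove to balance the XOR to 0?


Piles: 17 and 53
Current XOR: 17 XOR 53 = 36 (non-zero, so this is an N-position).
To make the XOR zero, we need to find a move that balances the piles.
For pile 2 (size 53): target = 53 XOR 36 = 17
We reduce pile 2 from 53 to 17.
Tokens removed: 53 - 17 = 36
Verification: 17 XOR 17 = 0

36


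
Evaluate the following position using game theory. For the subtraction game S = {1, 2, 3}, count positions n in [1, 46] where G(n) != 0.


Subtraction set S = {1, 2, 3}, so G(n) = n mod 4.
G(n) = 0 when n is a multiple of 4.
Multiples of 4 in [1, 46]: 11
N-positions (nonzero Grundy) = 46 - 11 = 35

35


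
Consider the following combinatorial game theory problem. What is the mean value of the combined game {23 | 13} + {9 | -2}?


G1 = {23 | 13}, G2 = {9 | -2}
Each is a switch {a | b} with numbers a > b; its mean value is (a + b)/2, and mean value is additive over game sums: m(G1 + G2) = m(G1) + m(G2).
Mean of G1 = (23 + (13))/2 = 36/2 = 18
Mean of G2 = (9 + (-2))/2 = 7/2 = 7/2
Mean of G1 + G2 = 18 + 7/2 = 43/2

43/2


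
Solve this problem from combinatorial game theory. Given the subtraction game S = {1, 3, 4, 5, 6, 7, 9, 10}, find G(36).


The subtraction set is S = {1, 3, 4, 5, 6, 7, 9, 10}.
G(k) = mex{ G(k - s) : s in S, s <= k }. We compute iteratively: G(0) = 0.
G(1) = mex({0}) = 1
G(2) = mex({1}) = 0
G(3) = mex({0}) = 1
G(4) = mex({0, 1}) = 2
G(5) = mex({0, 1, 2}) = 3
G(6) = mex({0, 1, 3}) = 2
G(7) = mex({0, 1, 2}) = 3
G(8) = mex({0, 1, 2, 3}) = 4
G(9) = mex({0, 1, 2, 3, 4}) = 5
G(10) = mex({0, 1, 2, 3, 5}) = 4
G(11) = mex({0, 1, 2, 3, 4}) = 5
G(12) = mex({0, 1, 2, 3, 4, 5}) = 6
G(13) = mex({1, 2, 3, 4, 5, 6}) = 0
G(14) = mex({0, 2, 3, 4, 5}) = 1
G(15) = mex({1, 2, 3, 4, 5, 6}) = 0
G(16) = mex({0, 2, 3, 4, 5, 6}) = 1
G(17) = mex({0, 1, 3, 4, 5, 6}) = 2
G(18) = mex({0, 1, 2, 4, 5, 6}) = 3
G(19) = mex({0, 1, 3, 4, 5, 6}) = 2
G(20) = mex({0, 1, 2, 4, 5}) = 3
G(21) = mex({0, 1, 2, 3, 5, 6}) = 4
G(22) = mex({0, 1, 2, 3, 4, 6}) = 5
Observe that G(13)..G(22) = 0, 1, 0, 1, 2, 3, 2, 3, 4, 5 repeats G(0)..G(9) = 0, 1, 0, 1, 2, 3, 2, 3, 4, 5.
For k >= max(S) = 10, G(k) is determined by the previous 10 values G(k-10)..G(k-1); a window of 10 consecutive values has recurred shifted by 13, so by induction G(k + 13) = G(k) for all k >= 0: the sequence is periodic from the start with period 13.
One period: G(0..12) = 0, 1, 0, 1, 2, 3, 2, 3, 4, 5, 4, 5, 6.
36 mod 13 = 10, so G(36) = G(10) = 4.

4


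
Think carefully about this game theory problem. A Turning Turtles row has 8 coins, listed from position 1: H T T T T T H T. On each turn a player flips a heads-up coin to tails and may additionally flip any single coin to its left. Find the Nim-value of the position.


Coins: H T T T T T H T
Key fact: a single head at position k behaves exactly like a Nim heap of size k (turning it to T and optionally flipping a coin at j < k corresponds to moving the heap from k to j, or to 0), and heads combine as a disjunctive sum (two heads at the same place would cancel, matching j XOR j = 0). So the Nim-value is the XOR of the 1-indexed positions of the heads.
Face-up positions (1-indexed): [1, 7]
XOR 0 with 1: 0 XOR 1 = 1
XOR 1 with 7: 1 XOR 7 = 6
Nim-value = 6

6


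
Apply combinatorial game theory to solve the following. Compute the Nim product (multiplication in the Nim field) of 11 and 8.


Nim multiplication is bilinear over XOR: (u XOR v) * w = (u*w) XOR (v*w).
So we split each operand into its bit components and XOR the pairwise Nim products.
11 = 1 + 2 + 8 (as XOR of powers of 2).
8 = 8 (as XOR of powers of 2).
Using the standard Nim-product table on single bits:
  2*2 = 3,   2*4 = 8,   2*8 = 12,
  4*4 = 6,   4*8 = 11,  8*8 = 13,
and  1*x = x (identity), k*l = l*k (commutative).
Pairwise Nim products:
  1 * 8 = 8
  2 * 8 = 12
  8 * 8 = 13
XOR them: 8 XOR 12 XOR 13 = 9.
Result: 11 * 8 = 9 (in Nim).

9


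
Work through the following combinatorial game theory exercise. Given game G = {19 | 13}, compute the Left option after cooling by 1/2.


Original game: {19 | 13} (a switch {a | b} with a > b).
Cooling by t (for t below the temperature (a - b)/2 = 3) taxes each move by t: {a | b} cooled by t is {a - t | b + t}.
Cooling amount: t = 1/2
Cooled Left option: 19 - 1/2 = 37/2
Cooled Right option: 13 + 1/2 = 27/2
Cooled game: {37/2 | 27/2}
Left option = 37/2

37/2


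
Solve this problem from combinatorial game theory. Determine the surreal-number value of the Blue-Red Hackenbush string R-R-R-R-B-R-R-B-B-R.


Edges (from ground): R-R-R-R-B-R-R-B-B-R
By Berlekamp's sign-expansion rule, a Blue-Red Hackenbush stalk has the value of the surreal number whose sign sequence is the edge sequence with B -> + and R -> -.
Sign sequence: ----+--++-
Trace the sign expansion in the surreal number tree, starting from 0:
Edge 1: R (sign -) -> bounds (-inf, 0), value = -1
Edge 2: R (sign -) -> bounds (-inf, -1), value = -2
Edge 3: R (sign -) -> bounds (-inf, -2), value = -3
Edge 4: R (sign -) -> bounds (-inf, -3), value = -4
Edge 5: B (sign +) -> bounds (-4, -3), value = -7/2
Edge 6: R (sign -) -> bounds (-4, -7/2), value = -15/4
Edge 7: R (sign -) -> bounds (-4, -15/4), value = -31/8
Edge 8: B (sign +) -> bounds (-31/8, -15/4), value = -61/16
Edge 9: B (sign +) -> bounds (-61/16, -15/4), value = -121/32
Edge 10: R (sign -) -> bounds (-61/16, -121/32), value = -243/64
Game value = -243/64

-243/64


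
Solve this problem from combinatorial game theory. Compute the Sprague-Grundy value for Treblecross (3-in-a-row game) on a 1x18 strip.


Treblecross: place X on empty cells; 3-in-a-row wins.
Playing within two cells of an existing X lets the opponent win at once, so sensible play treats the cells i-2..i+2 around each X as dead. The player left with no safe cell loses, so this is a normal-play take-away game on strips of safe cells.
Placing X at cell i (0-indexed) of a strip of k safe cells leaves independent strips of sizes max(0, i-2) and max(0, k-i-3). Hence G(k) = mex{ G(max(0,i-2)) XOR G(max(0,k-i-3)) : 0 <= i < k }, with G(0) = 0.
G(1): splits (0,0):0^0=0 -> mex({0}) = 1
G(2): splits (0,0):0^0=0 -> mex({0}) = 1
G(3): splits (0,0):0^0=0 -> mex({0}) = 1
G(4): splits (0,1):0^1=1 (0,0):0^0=0 -> mex({0, 1}) = 2
G(5): splits (0,2):0^1=1 (0,1):0^1=1 (0,0):0^0=0 -> mex({0, 1}) = 2
G(6) = mex({1}) = 0
G(7) = mex({0, 1, 2}) = 3
G(8) = mex({0, 1, 2}) = 3
G(9) = mex({0, 2}) = 1
G(10) = mex({0, 2, 3}) = 1
G(11) = mex({0, 3}) = 1
G(12) = mex({1, 3}) = 0
G(13) = mex({0, 1, 2, 3}) = 4
G(14) = mex({0, 1, 2}) = 3
G(15) = mex({0, 1, 2}) = 3
G(16) = mex({0, 1, 2, 4}) = 3
G(17) = mex({0, 1, 3, 4}) = 2
G(18) = mex({0, 1, 3, 4}) = 2
Therefore G(18) = 2.

2


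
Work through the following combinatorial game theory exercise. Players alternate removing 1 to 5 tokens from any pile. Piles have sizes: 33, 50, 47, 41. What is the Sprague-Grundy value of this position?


Subtraction set: {1, 2, 3, 4, 5}
For this subtraction set, G(n) = n mod 6 (period = max + 1 = 6).
Pile 1 (size 33): G(33) = 33 mod 6 = 3
Pile 2 (size 50): G(50) = 50 mod 6 = 2
Pile 3 (size 47): G(47) = 47 mod 6 = 5
Pile 4 (size 41): G(41) = 41 mod 6 = 5
Total Grundy value = XOR of all: 3 XOR 2 XOR 5 XOR 5 = 1

1


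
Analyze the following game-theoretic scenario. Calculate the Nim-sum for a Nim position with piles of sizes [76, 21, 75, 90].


We need the XOR (exclusive or) of all pile sizes.
After XOR-ing pile 1 (size 76): 0 XOR 76 = 76
After XOR-ing pile 2 (size 21): 76 XOR 21 = 89
After XOR-ing pile 3 (size 75): 89 XOR 75 = 18
After XOR-ing pile 4 (size 90): 18 XOR 90 = 72
The Nim-value of this position is 72.

72


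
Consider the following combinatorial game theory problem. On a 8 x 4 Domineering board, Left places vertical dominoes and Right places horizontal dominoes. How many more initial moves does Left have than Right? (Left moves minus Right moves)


Board is 8 x 4 (rows x cols).
Left (vertical) placements: (rows-1) * cols = 7 * 4 = 28
Right (horizontal) placements: rows * (cols-1) = 8 * 3 = 24
Advantage = Left - Right = 28 - 24 = 4

4


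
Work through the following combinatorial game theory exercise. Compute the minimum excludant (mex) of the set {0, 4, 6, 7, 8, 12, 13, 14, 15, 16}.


Set = {0, 4, 6, 7, 8, 12, 13, 14, 15, 16}
0 is in the set.
1 is NOT in the set. This is the mex.
mex = 1

1


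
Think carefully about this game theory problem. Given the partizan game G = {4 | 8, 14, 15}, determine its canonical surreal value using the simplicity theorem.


Left options: {4}, max = 4
Right options: {8, 14, 15}, min = 8
All options are numbers and max(Left) < min(Right), so by the simplicity theorem the value is the simplest (earliest-born) number strictly between 4 and 8.
Integers 5 through 7 all lie strictly between 4 and 8.
Among integers, the simplest (lowest birthday = smallest |n|; 0 is born on day 0, +-n on day n) is 5.
No non-integer in the interval can be simpler: if x is a non-integer in the interval, then floor(x) or ceil(x) also lies in the interval (the interval contains an integer), and both are proper prefixes of x's sign expansion, i.e. born earlier. So the game value is 5.
Game value = 5

5


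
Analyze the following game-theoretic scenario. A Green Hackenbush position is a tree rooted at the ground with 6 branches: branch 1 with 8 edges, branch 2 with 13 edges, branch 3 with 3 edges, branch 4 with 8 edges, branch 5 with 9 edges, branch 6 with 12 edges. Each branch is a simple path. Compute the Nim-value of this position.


The tree has 6 branches from the ground vertex.
In Green Hackenbush, the Nim-value of a simple path of length k is k.
Branch 1: length 8, Nim-value = 8
Branch 2: length 13, Nim-value = 13
Branch 3: length 3, Nim-value = 3
Branch 4: length 8, Nim-value = 8
Branch 5: length 9, Nim-value = 9
Branch 6: length 12, Nim-value = 12
Total Nim-value = XOR of all branch values:
0 XOR 8 = 8
8 XOR 13 = 5
5 XOR 3 = 6
6 XOR 8 = 14
14 XOR 9 = 7
7 XOR 12 = 11
Nim-value of the tree = 11

11


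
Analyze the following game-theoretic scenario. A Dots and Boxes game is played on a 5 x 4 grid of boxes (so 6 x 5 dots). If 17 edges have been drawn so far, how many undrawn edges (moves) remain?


Grid: 5 x 4 boxes, i.e. 6 rows and 5 columns of dots.
Horizontal edges: (rows + 1) * cols = 6 * 4 = 24
Vertical edges: rows * (cols + 1) = 5 * 5 = 25
Total edges: 24 + 25 = 49
Edges drawn: 17
Remaining: 49 - 17 = 32

32


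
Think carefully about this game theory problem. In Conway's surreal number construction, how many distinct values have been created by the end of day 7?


Day 0: {|} = 0 is born. Count = 1.
Day n: the number of surreal numbers born by day n is 2^(n+1) - 1.
By day 0: 2^1 - 1 = 1
By day 1: 2^2 - 1 = 3
By day 2: 2^3 - 1 = 7
By day 3: 2^4 - 1 = 15
By day 4: 2^5 - 1 = 31
By day 5: 2^6 - 1 = 63
By day 6: 2^7 - 1 = 127
By day 7: 2^8 - 1 = 255
By day 7: 255 surreal numbers.

255


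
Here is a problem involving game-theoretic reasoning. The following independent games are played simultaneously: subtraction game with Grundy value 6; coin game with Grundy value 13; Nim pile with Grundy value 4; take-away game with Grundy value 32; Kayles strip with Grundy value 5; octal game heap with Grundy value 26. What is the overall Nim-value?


By the Sprague-Grundy theorem, the Grundy value of a sum of games is the XOR of individual Grundy values.
subtraction game: Grundy value = 6. Running XOR: 0 XOR 6 = 6
coin game: Grundy value = 13. Running XOR: 6 XOR 13 = 11
Nim pile: Grundy value = 4. Running XOR: 11 XOR 4 = 15
take-away game: Grundy value = 32. Running XOR: 15 XOR 32 = 47
Kayles strip: Grundy value = 5. Running XOR: 47 XOR 5 = 42
octal game heap: Grundy value = 26. Running XOR: 42 XOR 26 = 48
The combined Grundy value is 48.

48


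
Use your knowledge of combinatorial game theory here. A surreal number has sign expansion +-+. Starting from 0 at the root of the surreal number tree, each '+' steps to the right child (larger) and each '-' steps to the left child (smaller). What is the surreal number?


Sign expansion: +-+
Rule: track bounds (lo, hi), initially (-inf, +inf). On '+', the current value becomes lo and we move to the simplest number in (value, hi): value + 1 if hi = +inf, otherwise the midpoint (value + hi)/2. On '-', the current value becomes hi and we move to value - 1 if lo = -inf, otherwise the midpoint (lo + value)/2.
Start at 0.
Step 1: sign = +, move right. Bounds: (0, +inf). Value = 1
Step 2: sign = -, move left. Bounds: (0, 1). Value = 1/2
Step 3: sign = +, move right. Bounds: (1/2, 1). Value = 3/4
The surreal number with sign expansion +-+ is 3/4.

3/4


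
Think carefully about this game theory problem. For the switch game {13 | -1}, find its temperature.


The game is {13 | -1}, a switch {a | b} with numbers a > b.
Cooling {a | b} by t gives {a - t | b + t}, which stops being hot when a - t = b + t, i.e. at t = (a - b)/2. So the temperature of a switch is (a - b)/2.
Temperature = (Left option - Right option) / 2
= (13 - (-1)) / 2
= 14 / 2
= 7

7


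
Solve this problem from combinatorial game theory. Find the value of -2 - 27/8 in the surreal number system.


x = -2, y = 27/8
Converting to common denominator: 8
x = -16/8, y = 27/8
x - y = -2 - 27/8 = -43/8

-43/8


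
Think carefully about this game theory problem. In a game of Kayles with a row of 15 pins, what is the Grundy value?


Kayles: a move removes 1 or 2 adjacent pins from a contiguous row.
Removing pins from a row of k leaves two independent rows (a, b) with a + b = k - 1 (one pin) or a + b = k - 2 (two pins); an end removal gives a = 0.
By Sprague-Grundy, G(k) = mex{ G(a) XOR G(b) } over all these splits. G(0) = 0.
G(1): splits (0,0):0^0=0 -> mex({0}) = 1
G(2): splits (0,1):0^1=1 (0,0):0^0=0 -> mex({0, 1}) = 2
G(3): splits (0,2):0^2=2 (1,1):1^1=0 (0,1):0^1=1 -> mex({0, 1, 2}) = 3
G(4): splits (0,3):0^3=3 (1,2):1^2=3 (0,2):0^2=2 (1,1):1^1=0 -> mex({0, 2, 3}) = 1
G(5): splits (0,4):0^1=1 (1,3):1^3=2 (2,2):2^2=0 (0,3):0^3=3 (1,2):1^2=3 -> mex({0, 1, 2, 3}) = 4
G(6) = mex({0, 1, 2, 4}) = 3
G(7) = mex({0, 1, 3, 4, 5}) = 2
G(8) = mex({0, 2, 3, 5, 6}) = 1
G(9) = mex({0, 1, 2, 3, 6, 7}) = 4
G(10) = mex({0, 1, 3, 4, 5, 7}) = 2
G(11) = mex({0, 1, 2, 3, 4, 5}) = 6
G(12) = mex({0, 1, 2, 3, 5, 6, 7}) = 4
G(13) = mex({0, 2, 3, 4, 6, 7}) = 1
G(14) = mex({0, 1, 4, 5, 6, 7}) = 2
G(15) = mex({0, 1, 2, 3, 4, 5, 6}) = 7
Therefore G(15) = 7.

7
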